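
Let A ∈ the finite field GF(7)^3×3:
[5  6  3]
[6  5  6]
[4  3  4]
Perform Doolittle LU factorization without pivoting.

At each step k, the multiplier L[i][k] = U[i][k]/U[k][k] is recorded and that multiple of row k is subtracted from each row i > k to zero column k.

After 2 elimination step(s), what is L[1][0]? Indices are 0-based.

L[1][0] = 4

Step 1: pivot at (0,0) is 5.
  row1 ← row1 − (4)·row0  ⇒  L[1][0]=4, U row1=(0, 2, 1)
  row2 ← row2 − (5)·row0  ⇒  L[2][0]=5, U row2=(0, 1, 3)
Step 2: pivot at (1,1) is 2.
  row2 ← row2 − (4)·row1  ⇒  L[2][1]=4, U row2=(0, 0, 6)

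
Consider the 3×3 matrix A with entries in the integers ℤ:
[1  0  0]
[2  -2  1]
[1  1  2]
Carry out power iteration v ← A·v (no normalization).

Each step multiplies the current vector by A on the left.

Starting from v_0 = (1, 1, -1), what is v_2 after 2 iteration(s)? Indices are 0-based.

v_2 = (1, 4, 0)

v_0 = (1, 1, -1).
v_1 = A·v_0 = (1, -1, 0).
v_2 = A·v_1 = (1, 4, 0).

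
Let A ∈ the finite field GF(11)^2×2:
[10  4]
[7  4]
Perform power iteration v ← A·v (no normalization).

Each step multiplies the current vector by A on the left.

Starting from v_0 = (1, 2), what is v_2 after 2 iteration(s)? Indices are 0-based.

v_0 = (1, 2).
v_1 = A·v_0 = (7, 4).
v_2 = A·v_1 = (9, 10).

v_2 = (9, 10)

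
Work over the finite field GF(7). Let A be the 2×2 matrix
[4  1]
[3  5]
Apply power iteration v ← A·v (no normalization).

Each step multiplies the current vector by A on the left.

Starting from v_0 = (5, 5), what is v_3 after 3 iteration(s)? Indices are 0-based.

v_0 = (5, 5).
v_1 = A·v_0 = (4, 5).
v_2 = A·v_1 = (0, 2).
v_3 = A·v_2 = (2, 3).

v_3 = (2, 3)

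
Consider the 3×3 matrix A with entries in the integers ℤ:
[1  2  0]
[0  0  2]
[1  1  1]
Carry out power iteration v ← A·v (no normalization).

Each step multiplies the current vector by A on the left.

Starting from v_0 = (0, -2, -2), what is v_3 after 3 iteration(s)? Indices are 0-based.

v_3 = (-28, -24, -32)

v_0 = (0, -2, -2).
v_1 = A·v_0 = (-4, -4, -4).
v_2 = A·v_1 = (-12, -8, -12).
v_3 = A·v_2 = (-28, -24, -32).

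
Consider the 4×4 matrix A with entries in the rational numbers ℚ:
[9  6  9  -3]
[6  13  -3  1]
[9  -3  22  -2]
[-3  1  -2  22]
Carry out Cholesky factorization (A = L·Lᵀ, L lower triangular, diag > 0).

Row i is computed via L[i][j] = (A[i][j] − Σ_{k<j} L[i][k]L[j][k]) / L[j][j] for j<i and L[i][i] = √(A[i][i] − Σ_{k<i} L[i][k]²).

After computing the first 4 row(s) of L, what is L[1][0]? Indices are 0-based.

Step 1: L[0][0] = √(9) = 3.
  L[1][0] = (6) / L[0][0] = 2.
Step 2: L[1][1] = √(9) = 3.
  L[2][0] = (9) / L[0][0] = 3.
  L[2][1] = (-9) / L[1][1] = -3.
Step 3: L[2][2] = √(4) = 2.
  L[3][0] = (-3) / L[0][0] = -1.
  L[3][1] = (3) / L[1][1] = 1.
  L[3][2] = (4) / L[2][2] = 2.
Step 4: L[3][3] = √(16) = 4.

L[1][0] = 2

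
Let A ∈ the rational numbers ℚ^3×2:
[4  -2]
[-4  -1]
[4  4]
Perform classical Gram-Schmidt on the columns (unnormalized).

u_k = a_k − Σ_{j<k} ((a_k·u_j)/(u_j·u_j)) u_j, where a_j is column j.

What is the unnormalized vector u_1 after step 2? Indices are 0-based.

Step 1: u_0 = a_0 = (4, -4, 4).
Step 2: u_1 = a_1 − (1/4)·u_0 = (-3, 0, 3).

u_1 = (-3, 0, 3)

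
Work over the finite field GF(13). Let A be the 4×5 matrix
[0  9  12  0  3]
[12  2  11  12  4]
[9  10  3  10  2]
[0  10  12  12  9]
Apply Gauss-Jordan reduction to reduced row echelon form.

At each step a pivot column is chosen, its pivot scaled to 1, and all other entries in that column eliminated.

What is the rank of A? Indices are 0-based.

step 1: exchange rows 0,1
step 1: normalize row 0 (÷12) = (1, 11, 2, 1, 9)
  row 2: subtract 9×row0 = (0, 2, 11, 1, 12)
step 2: normalize row 1 (÷9) = (0, 1, 10, 0, 9)
  row 0: subtract 11×row1 = (1, 0, 9, 1, 1)
  row 2: subtract 2×row1 = (0, 0, 4, 1, 7)
  row 3: subtract 10×row1 = (0, 0, 3, 12, 10)
step 3: normalize row 2 (÷4) = (0, 0, 1, 10, 5)
  row 0: subtract 9×row2 = (1, 0, 0, 2, 8)
  row 1: subtract 10×row2 = (0, 1, 0, 4, 11)
  row 3: subtract 3×row2 = (0, 0, 0, 8, 8)
step 4: normalize row 3 (÷8) = (0, 0, 0, 1, 1)
  row 0: subtract 2×row3 = (1, 0, 0, 0, 6)
  row 1: subtract 4×row3 = (0, 1, 0, 0, 7)
  row 2: subtract 10×row3 = (0, 0, 1, 0, 8)

rank = 4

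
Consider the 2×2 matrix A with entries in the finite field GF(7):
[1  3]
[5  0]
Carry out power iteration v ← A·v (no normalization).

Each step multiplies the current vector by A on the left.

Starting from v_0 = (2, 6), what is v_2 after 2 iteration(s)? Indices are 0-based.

v_0 = (2, 6).
v_1 = A·v_0 = (6, 3).
v_2 = A·v_1 = (1, 2).

v_2 = (1, 2)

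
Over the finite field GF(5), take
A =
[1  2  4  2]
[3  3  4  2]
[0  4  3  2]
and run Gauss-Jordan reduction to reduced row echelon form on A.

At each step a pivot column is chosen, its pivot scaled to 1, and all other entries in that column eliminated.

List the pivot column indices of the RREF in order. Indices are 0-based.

[1] R0 /= 1  ⇒  (1, 2, 4, 2)
     R1 -= 3·R0  ⇒  (0, 2, 2, 1)
[2] R1 /= 2  ⇒  (0, 1, 1, 3)
     R0 -= 2·R1  ⇒  (1, 0, 2, 1)
     R2 -= 4·R1  ⇒  (0, 0, 4, 0)
[3] R2 /= 4  ⇒  (0, 0, 1, 0)
     R0 -= 2·R2  ⇒  (1, 0, 0, 1)
     R1 -= 1·R2  ⇒  (0, 1, 0, 3)

pivot columns: 0, 1, 2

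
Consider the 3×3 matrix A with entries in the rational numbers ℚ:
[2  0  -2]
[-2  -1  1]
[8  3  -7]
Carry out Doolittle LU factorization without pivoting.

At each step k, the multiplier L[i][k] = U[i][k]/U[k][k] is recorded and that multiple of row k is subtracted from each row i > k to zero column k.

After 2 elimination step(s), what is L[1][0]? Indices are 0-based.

Step 1: pivot at (0,0) is 2.
  row1 ← row1 − (-1)·row0  ⇒  L[1][0]=-1, U row1=(0, -1, -1)
  row2 ← row2 − (4)·row0  ⇒  L[2][0]=4, U row2=(0, 3, 1)
Step 2: pivot at (1,1) is -1.
  row2 ← row2 − (-3)·row1  ⇒  L[2][1]=-3, U row2=(0, 0, -2)

L[1][0] = -1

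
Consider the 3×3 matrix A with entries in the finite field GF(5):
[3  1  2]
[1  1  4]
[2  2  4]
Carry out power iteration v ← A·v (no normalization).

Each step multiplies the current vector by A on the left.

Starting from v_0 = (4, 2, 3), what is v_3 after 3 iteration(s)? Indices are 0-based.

v_3 = (1, 3, 3)

v_0 = (4, 2, 3).
v_1 = A·v_0 = (0, 3, 4).
v_2 = A·v_1 = (1, 4, 2).
v_3 = A·v_2 = (1, 3, 3).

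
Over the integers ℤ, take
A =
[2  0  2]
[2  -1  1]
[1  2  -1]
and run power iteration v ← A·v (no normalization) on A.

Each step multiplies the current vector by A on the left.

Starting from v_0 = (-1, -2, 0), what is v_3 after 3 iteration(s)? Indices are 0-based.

v_3 = (-22, -16, -35)

v_0 = (-1, -2, 0).
v_1 = A·v_0 = (-2, 0, -5).
v_2 = A·v_1 = (-14, -9, 3).
v_3 = A·v_2 = (-22, -16, -35).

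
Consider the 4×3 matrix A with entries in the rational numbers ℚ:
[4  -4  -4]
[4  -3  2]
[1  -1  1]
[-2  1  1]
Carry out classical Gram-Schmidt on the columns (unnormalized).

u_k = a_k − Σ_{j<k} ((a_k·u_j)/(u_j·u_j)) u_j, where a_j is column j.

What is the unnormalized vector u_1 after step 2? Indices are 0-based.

Step 1: u_0 = a_0 = (4, 4, 1, -2).
Step 2: u_1 = a_1 − (-31/37)·u_0 = (-24/37, 13/37, -6/37, -25/37).

u_1 = (-24/37, 13/37, -6/37, -25/37)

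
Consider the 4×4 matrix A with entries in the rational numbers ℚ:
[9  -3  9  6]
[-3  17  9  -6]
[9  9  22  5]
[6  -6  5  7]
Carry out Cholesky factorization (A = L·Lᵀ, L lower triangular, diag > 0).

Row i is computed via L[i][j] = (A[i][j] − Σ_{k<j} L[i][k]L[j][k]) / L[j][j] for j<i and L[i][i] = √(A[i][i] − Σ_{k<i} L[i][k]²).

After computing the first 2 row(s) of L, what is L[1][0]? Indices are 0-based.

Step 1: L[0][0] = √(9) = 3.
  L[1][0] = (-3) / L[0][0] = -1.
Step 2: L[1][1] = √(16) = 4.

L[1][0] = -1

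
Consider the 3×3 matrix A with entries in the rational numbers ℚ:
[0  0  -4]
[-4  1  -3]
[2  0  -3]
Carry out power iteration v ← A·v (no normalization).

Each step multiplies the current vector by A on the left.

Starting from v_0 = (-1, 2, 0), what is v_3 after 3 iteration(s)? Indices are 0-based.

v_0 = (-1, 2, 0).
v_1 = A·v_0 = (0, 6, -2).
v_2 = A·v_1 = (8, 12, 6).
v_3 = A·v_2 = (-24, -38, -2).

v_3 = (-24, -38, -2)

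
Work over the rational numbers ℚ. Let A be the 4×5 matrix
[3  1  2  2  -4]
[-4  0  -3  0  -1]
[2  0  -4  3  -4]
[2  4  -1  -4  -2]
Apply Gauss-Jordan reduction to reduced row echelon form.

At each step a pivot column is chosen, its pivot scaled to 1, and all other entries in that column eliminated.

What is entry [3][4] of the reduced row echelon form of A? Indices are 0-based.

M[3][4] = -65/47

pivot(0,0)=3: scale R0 → (1, 1/3, 2/3, 2/3, -4/3)
  clear (1,0): R1 −= (-4)R0 → (0, 4/3, -1/3, 8/3, -19/3)
  clear (2,0): R2 −= (2)R0 → (0, -2/3, -16/3, 5/3, -4/3)
  clear (3,0): R3 −= (2)R0 → (0, 10/3, -7/3, -16/3, 2/3)
pivot(1,1)=4/3: scale R1 → (0, 1, -1/4, 2, -19/4)
  clear (0,1): R0 −= (1/3)R1 → (1, 0, 3/4, 0, 1/4)
  clear (2,1): R2 −= (-2/3)R1 → (0, 0, -11/2, 3, -9/2)
  clear (3,1): R3 −= (10/3)R1 → (0, 0, -3/2, -12, 33/2)
pivot(2,2)=-11/2: scale R2 → (0, 0, 1, -6/11, 9/11)
  clear (0,2): R0 −= (3/4)R2 → (1, 0, 0, 9/22, -4/11)
  clear (1,2): R1 −= (-1/4)R2 → (0, 1, 0, 41/22, -50/11)
  clear (3,2): R3 −= (-3/2)R2 → (0, 0, 0, -141/11, 195/11)
pivot(3,3)=-141/11: scale R3 → (0, 0, 0, 1, -65/47)
  clear (0,3): R0 −= (9/22)R3 → (1, 0, 0, 0, 19/94)
  clear (1,3): R1 −= (41/22)R3 → (0, 1, 0, 0, -185/94)
  clear (2,3): R2 −= (-6/11)R3 → (0, 0, 1, 0, 3/47)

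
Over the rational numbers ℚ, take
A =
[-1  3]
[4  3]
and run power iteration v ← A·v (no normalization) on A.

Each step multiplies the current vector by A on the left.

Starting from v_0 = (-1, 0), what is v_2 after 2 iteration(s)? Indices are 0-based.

v_2 = (-13, -8)

v_0 = (-1, 0).
v_1 = A·v_0 = (1, -4).
v_2 = A·v_1 = (-13, -8).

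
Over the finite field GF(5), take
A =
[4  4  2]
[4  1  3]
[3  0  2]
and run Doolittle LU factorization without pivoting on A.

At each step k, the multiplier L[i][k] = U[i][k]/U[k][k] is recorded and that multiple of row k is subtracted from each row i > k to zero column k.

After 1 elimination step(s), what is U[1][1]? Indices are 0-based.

U[1][1] = 2

Step 1: pivot at (0,0) is 4.
  row1 ← row1 − (1)·row0  ⇒  L[1][0]=1, U row1=(0, 2, 1)
  row2 ← row2 − (2)·row0  ⇒  L[2][0]=2, U row2=(0, 2, 3)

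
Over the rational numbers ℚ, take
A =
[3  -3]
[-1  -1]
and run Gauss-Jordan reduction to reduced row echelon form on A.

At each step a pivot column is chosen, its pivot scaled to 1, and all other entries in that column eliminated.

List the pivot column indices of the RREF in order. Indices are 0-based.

step 1: normalize row 0 (÷3) = (1, -1)
  row 1: subtract -1×row0 = (0, -2)
step 2: normalize row 1 (÷-2) = (0, 1)
  row 0: subtract -1×row1 = (1, 0)

pivot columns: 0, 1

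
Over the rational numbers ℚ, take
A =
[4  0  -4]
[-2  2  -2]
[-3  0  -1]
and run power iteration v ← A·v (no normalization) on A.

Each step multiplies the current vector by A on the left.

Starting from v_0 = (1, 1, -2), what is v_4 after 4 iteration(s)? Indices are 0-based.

v_4 = (1876, -578, -923)

v_0 = (1, 1, -2).
v_1 = A·v_0 = (12, 4, -1).
v_2 = A·v_1 = (52, -14, -35).
v_3 = A·v_2 = (348, -62, -121).
v_4 = A·v_3 = (1876, -578, -923).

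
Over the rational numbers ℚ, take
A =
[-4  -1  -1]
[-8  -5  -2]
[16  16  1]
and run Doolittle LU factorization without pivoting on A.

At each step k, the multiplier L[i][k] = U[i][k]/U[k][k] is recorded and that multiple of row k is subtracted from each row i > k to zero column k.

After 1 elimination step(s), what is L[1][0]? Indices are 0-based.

L[1][0] = 2

[col 0] pivot -4
  R1 -= 2*R0 → (0, -3, 0)  (L[1][0] := 2)
  R2 -= -4*R0 → (0, 12, -3)  (L[2][0] := -4)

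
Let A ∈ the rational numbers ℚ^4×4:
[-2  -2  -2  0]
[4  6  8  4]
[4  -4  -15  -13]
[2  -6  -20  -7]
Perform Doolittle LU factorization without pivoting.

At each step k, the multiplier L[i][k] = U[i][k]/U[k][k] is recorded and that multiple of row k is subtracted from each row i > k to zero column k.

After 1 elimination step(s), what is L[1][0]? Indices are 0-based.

L[1][0] = -2

k=0: U[0][0]=-2
  eliminate (1,0): mult=-2, new row 1: (0, 2, 4, 4); set L[1][0]=-2
  eliminate (2,0): mult=-2, new row 2: (0, -8, -19, -13); set L[2][0]=-2
  eliminate (3,0): mult=-1, new row 3: (0, -8, -22, -7); set L[3][0]=-1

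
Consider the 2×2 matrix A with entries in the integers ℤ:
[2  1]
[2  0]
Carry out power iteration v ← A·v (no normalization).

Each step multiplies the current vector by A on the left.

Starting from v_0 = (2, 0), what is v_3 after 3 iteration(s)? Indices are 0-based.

v_3 = (32, 24)

v_0 = (2, 0).
v_1 = A·v_0 = (4, 4).
v_2 = A·v_1 = (12, 8).
v_3 = A·v_2 = (32, 24).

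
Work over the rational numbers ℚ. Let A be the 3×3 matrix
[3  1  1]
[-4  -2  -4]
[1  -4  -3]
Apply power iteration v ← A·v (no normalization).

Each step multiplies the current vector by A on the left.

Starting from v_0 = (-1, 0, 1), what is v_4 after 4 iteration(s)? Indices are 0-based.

v_0 = (-1, 0, 1).
v_1 = A·v_0 = (-2, 0, -4).
v_2 = A·v_1 = (-10, 24, 10).
v_3 = A·v_2 = (4, -48, -136).
v_4 = A·v_3 = (-172, 624, 604).

v_4 = (-172, 624, 604)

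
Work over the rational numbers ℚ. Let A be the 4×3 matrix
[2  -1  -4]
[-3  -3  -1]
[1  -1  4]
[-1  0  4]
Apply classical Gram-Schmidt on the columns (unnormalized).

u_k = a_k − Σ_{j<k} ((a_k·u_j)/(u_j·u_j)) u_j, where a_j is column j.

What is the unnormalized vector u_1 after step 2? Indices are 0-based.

u_1 = (-9/5, -9/5, -7/5, 2/5)

Step 1: u_0 = a_0 = (2, -3, 1, -1).
Step 2: u_1 = a_1 − (2/5)·u_0 = (-9/5, -9/5, -7/5, 2/5).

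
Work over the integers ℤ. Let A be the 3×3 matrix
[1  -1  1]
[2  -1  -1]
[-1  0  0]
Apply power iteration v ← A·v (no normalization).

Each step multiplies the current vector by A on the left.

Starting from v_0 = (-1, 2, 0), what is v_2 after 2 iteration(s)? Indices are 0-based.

v_0 = (-1, 2, 0).
v_1 = A·v_0 = (-3, -4, 1).
v_2 = A·v_1 = (2, -3, 3).

v_2 = (2, -3, 3)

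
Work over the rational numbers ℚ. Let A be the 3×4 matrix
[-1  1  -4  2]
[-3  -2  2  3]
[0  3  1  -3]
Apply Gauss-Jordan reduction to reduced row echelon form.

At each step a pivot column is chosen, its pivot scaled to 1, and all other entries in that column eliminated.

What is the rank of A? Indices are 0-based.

rank = 3

[1] R0 /= -1  ⇒  (1, -1, 4, -2)
     R1 -= -3·R0  ⇒  (0, -5, 14, -3)
[2] R1 /= -5  ⇒  (0, 1, -14/5, 3/5)
     R0 -= -1·R1  ⇒  (1, 0, 6/5, -7/5)
     R2 -= 3·R1  ⇒  (0, 0, 47/5, -24/5)
[3] R2 /= 47/5  ⇒  (0, 0, 1, -24/47)
     R0 -= 6/5·R2  ⇒  (1, 0, 0, -37/47)
     R1 -= -14/5·R2  ⇒  (0, 1, 0, -39/47)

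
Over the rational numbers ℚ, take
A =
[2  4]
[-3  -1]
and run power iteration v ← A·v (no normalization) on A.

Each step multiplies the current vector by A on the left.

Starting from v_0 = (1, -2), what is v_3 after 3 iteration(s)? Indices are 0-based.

v_0 = (1, -2).
v_1 = A·v_0 = (-6, -1).
v_2 = A·v_1 = (-16, 19).
v_3 = A·v_2 = (44, 29).

v_3 = (44, 29)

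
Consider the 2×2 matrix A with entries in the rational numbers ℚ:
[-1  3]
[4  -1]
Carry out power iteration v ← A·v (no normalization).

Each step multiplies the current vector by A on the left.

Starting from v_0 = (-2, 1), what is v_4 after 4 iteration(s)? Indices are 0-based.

v_0 = (-2, 1).
v_1 = A·v_0 = (5, -9).
v_2 = A·v_1 = (-32, 29).
v_3 = A·v_2 = (119, -157).
v_4 = A·v_3 = (-590, 633).

v_4 = (-590, 633)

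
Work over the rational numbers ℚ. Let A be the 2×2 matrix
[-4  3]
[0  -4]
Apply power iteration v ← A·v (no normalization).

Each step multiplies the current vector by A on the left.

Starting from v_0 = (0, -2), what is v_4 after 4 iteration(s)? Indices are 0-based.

v_4 = (1536, -512)

v_0 = (0, -2).
v_1 = A·v_0 = (-6, 8).
v_2 = A·v_1 = (48, -32).
v_3 = A·v_2 = (-288, 128).
v_4 = A·v_3 = (1536, -512).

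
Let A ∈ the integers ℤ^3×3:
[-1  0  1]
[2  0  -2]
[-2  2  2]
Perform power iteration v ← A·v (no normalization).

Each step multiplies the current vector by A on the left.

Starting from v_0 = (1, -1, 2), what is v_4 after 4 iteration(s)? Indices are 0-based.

v_0 = (1, -1, 2).
v_1 = A·v_0 = (1, -2, 0).
v_2 = A·v_1 = (-1, 2, -6).
v_3 = A·v_2 = (-5, 10, -6).
v_4 = A·v_3 = (-1, 2, 18).

v_4 = (-1, 2, 18)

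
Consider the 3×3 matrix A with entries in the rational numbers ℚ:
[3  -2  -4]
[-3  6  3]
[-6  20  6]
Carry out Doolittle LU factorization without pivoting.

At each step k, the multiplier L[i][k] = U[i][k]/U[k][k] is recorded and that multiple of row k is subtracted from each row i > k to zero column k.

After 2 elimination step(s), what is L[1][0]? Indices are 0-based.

k=0: U[0][0]=3
  eliminate (1,0): mult=-1, new row 1: (0, 4, -1); set L[1][0]=-1
  eliminate (2,0): mult=-2, new row 2: (0, 16, -2); set L[2][0]=-2
k=1: U[1][1]=4
  eliminate (2,1): mult=4, new row 2: (0, 0, 2); set L[2][1]=4

L[1][0] = -1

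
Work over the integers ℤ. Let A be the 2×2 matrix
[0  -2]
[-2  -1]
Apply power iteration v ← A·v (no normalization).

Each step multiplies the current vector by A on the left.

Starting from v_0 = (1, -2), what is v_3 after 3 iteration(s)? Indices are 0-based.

v_3 = (16, 8)

v_0 = (1, -2).
v_1 = A·v_0 = (4, 0).
v_2 = A·v_1 = (0, -8).
v_3 = A·v_2 = (16, 8).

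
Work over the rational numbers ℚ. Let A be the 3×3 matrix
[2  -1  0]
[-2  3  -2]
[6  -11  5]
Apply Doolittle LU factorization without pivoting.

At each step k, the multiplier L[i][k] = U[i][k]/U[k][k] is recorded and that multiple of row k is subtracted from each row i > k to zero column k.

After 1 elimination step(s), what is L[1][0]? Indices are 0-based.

Step 1: pivot at (0,0) is 2.
  row1 ← row1 − (-1)·row0  ⇒  L[1][0]=-1, U row1=(0, 2, -2)
  row2 ← row2 − (3)·row0  ⇒  L[2][0]=3, U row2=(0, -8, 5)

L[1][0] = -1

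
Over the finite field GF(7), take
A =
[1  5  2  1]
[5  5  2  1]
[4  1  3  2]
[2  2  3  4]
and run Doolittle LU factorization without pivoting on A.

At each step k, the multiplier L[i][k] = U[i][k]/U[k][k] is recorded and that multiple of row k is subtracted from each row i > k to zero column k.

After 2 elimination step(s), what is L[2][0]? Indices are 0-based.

Step 1: pivot at (0,0) is 1.
  row1 ← row1 − (5)·row0  ⇒  L[1][0]=5, U row1=(0, 1, 6, 3)
  row2 ← row2 − (4)·row0  ⇒  L[2][0]=4, U row2=(0, 2, 2, 5)
  row3 ← row3 − (2)·row0  ⇒  L[3][0]=2, U row3=(0, 6, 6, 2)
Step 2: pivot at (1,1) is 1.
  row2 ← row2 − (2)·row1  ⇒  L[2][1]=2, U row2=(0, 0, 4, 6)
  row3 ← row3 − (6)·row1  ⇒  L[3][1]=6, U row3=(0, 0, 5, 5)

L[2][0] = 4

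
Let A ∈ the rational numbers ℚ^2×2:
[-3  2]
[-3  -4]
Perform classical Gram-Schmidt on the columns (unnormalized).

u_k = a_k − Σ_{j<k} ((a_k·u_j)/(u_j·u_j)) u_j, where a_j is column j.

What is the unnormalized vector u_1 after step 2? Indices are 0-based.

u_1 = (3, -3)

Step 1: u_0 = a_0 = (-3, -3).
Step 2: u_1 = a_1 − (1/3)·u_0 = (3, -3).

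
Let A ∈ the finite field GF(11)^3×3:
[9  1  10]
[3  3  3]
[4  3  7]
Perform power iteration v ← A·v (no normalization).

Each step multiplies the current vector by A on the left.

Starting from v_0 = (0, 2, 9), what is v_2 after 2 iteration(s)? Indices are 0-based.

v_0 = (0, 2, 9).
v_1 = A·v_0 = (4, 0, 3).
v_2 = A·v_1 = (0, 10, 4).

v_2 = (0, 10, 4)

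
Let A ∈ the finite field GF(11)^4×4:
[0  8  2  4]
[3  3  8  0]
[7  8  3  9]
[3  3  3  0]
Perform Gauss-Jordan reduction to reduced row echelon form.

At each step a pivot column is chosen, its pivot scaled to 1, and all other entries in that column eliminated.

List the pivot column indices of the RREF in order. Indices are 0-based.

[1] R0 <-> R1
[1] R0 /= 3  ⇒  (1, 1, 10, 0)
     R2 -= 7·R0  ⇒  (0, 1, 10, 9)
     R3 -= 3·R0  ⇒  (0, 0, 6, 0)
[2] R1 /= 8  ⇒  (0, 1, 3, 6)
     R0 -= 1·R1  ⇒  (1, 0, 7, 5)
     R2 -= 1·R1  ⇒  (0, 0, 7, 3)
[3] R2 /= 7  ⇒  (0, 0, 1, 2)
     R0 -= 7·R2  ⇒  (1, 0, 0, 2)
     R1 -= 3·R2  ⇒  (0, 1, 0, 0)
     R3 -= 6·R2  ⇒  (0, 0, 0, 10)
[4] R3 /= 10  ⇒  (0, 0, 0, 1)
     R0 -= 2·R3  ⇒  (1, 0, 0, 0)
     R2 -= 2·R3  ⇒  (0, 0, 1, 0)

pivot columns: 0, 1, 2, 3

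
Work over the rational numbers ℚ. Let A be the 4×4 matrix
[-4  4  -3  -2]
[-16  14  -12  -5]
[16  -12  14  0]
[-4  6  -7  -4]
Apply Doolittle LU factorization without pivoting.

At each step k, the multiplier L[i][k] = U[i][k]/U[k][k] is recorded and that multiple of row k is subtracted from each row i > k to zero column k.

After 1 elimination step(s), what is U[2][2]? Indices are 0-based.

k=0: U[0][0]=-4
  eliminate (1,0): mult=4, new row 1: (0, -2, 0, 3); set L[1][0]=4
  eliminate (2,0): mult=-4, new row 2: (0, 4, 2, -8); set L[2][0]=-4
  eliminate (3,0): mult=1, new row 3: (0, 2, -4, -2); set L[3][0]=1

U[2][2] = 2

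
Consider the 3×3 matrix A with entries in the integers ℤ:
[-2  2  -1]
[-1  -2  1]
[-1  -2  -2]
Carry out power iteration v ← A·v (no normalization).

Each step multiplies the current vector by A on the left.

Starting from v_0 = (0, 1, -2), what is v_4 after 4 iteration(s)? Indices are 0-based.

v_4 = (-90, -54, -72)

v_0 = (0, 1, -2).
v_1 = A·v_0 = (4, -4, 2).
v_2 = A·v_1 = (-18, 6, 0).
v_3 = A·v_2 = (48, 6, 6).
v_4 = A·v_3 = (-90, -54, -72).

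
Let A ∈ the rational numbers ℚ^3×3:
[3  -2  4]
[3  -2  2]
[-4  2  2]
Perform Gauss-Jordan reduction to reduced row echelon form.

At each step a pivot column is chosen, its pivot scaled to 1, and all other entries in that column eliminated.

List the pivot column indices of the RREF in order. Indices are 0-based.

pivot columns: 0, 1, 2

pivot(0,0)=3: scale R0 → (1, -2/3, 4/3)
  clear (1,0): R1 −= (3)R0 → (0, 0, -2)
  clear (2,0): R2 −= (-4)R0 → (0, -2/3, 22/3)
pivot(1,1): swap R1↔R2
pivot(1,1)=-2/3: scale R1 → (0, 1, -11)
  clear (0,1): R0 −= (-2/3)R1 → (1, 0, -6)
pivot(2,2)=-2: scale R2 → (0, 0, 1)
  clear (0,2): R0 −= (-6)R2 → (1, 0, 0)
  clear (1,2): R1 −= (-11)R2 → (0, 1, 0)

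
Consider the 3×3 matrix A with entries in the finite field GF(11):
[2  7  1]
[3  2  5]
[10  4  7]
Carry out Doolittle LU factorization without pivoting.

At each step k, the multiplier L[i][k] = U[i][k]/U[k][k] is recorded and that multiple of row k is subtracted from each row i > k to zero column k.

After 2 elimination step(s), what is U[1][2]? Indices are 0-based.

[col 0] pivot 2
  R1 -= 7*R0 → (0, 8, 9)  (L[1][0] := 7)
  R2 -= 5*R0 → (0, 2, 2)  (L[2][0] := 5)
[col 1] pivot 8
  R2 -= 3*R1 → (0, 0, 8)  (L[2][1] := 3)

U[1][2] = 9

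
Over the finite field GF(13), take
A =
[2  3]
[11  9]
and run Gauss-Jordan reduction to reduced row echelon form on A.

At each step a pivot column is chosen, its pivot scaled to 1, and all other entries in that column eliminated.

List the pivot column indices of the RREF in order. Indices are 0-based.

pivot columns: 0, 1

step 1: normalize row 0 (÷2) = (1, 8)
  row 1: subtract 11×row0 = (0, 12)
step 2: normalize row 1 (÷12) = (0, 1)
  row 0: subtract 8×row1 = (1, 0)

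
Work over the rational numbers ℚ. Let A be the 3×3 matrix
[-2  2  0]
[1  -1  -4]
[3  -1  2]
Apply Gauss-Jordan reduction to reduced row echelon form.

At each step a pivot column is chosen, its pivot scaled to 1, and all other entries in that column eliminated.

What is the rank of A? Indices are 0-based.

pivot(0,0)=-2: scale R0 → (1, -1, 0)
  clear (1,0): R1 −= (1)R0 → (0, 0, -4)
  clear (2,0): R2 −= (3)R0 → (0, 2, 2)
pivot(1,1): swap R1↔R2
pivot(1,1)=2: scale R1 → (0, 1, 1)
  clear (0,1): R0 −= (-1)R1 → (1, 0, 1)
pivot(2,2)=-4: scale R2 → (0, 0, 1)
  clear (0,2): R0 −= (1)R2 → (1, 0, 0)
  clear (1,2): R1 −= (1)R2 → (0, 1, 0)

rank = 3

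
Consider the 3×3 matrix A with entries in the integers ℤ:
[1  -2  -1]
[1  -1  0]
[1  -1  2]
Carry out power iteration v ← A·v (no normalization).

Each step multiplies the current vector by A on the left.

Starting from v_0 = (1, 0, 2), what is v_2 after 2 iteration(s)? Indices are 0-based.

v_0 = (1, 0, 2).
v_1 = A·v_0 = (-1, 1, 5).
v_2 = A·v_1 = (-8, -2, 8).

v_2 = (-8, -2, 8)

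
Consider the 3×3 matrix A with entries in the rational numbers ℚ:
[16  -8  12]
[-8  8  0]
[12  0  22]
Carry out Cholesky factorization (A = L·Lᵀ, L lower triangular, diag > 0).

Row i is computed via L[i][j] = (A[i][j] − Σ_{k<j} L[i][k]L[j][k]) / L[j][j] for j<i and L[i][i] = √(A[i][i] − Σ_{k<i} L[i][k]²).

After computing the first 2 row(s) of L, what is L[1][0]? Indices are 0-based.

Step 1: L[0][0] = √(16) = 4.
  L[1][0] = (-8) / L[0][0] = -2.
Step 2: L[1][1] = √(4) = 2.

L[1][0] = -2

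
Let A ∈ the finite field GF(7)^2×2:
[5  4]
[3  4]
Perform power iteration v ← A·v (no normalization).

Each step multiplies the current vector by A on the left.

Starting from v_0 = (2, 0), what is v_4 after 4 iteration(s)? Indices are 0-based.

v_4 = (6, 3)

v_0 = (2, 0).
v_1 = A·v_0 = (3, 6).
v_2 = A·v_1 = (4, 5).
v_3 = A·v_2 = (5, 4).
v_4 = A·v_3 = (6, 3).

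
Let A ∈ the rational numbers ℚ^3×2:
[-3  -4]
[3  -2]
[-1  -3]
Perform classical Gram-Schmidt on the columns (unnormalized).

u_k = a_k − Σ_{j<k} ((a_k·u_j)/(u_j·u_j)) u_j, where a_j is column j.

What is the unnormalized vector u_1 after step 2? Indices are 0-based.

u_1 = (-49/19, -65/19, -48/19)

Step 1: u_0 = a_0 = (-3, 3, -1).
Step 2: u_1 = a_1 − (9/19)·u_0 = (-49/19, -65/19, -48/19).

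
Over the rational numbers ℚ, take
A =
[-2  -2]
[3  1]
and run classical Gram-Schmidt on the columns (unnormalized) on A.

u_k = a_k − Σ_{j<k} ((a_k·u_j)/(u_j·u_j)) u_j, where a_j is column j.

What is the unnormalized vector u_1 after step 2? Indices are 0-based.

u_1 = (-12/13, -8/13)

Step 1: u_0 = a_0 = (-2, 3).
Step 2: u_1 = a_1 − (7/13)·u_0 = (-12/13, -8/13).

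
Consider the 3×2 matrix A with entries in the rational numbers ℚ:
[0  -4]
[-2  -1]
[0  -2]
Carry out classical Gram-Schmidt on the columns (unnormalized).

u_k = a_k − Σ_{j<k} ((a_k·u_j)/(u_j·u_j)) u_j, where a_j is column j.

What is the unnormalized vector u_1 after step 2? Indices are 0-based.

u_1 = (-4, 0, -2)

Step 1: u_0 = a_0 = (0, -2, 0).
Step 2: u_1 = a_1 − (1/2)·u_0 = (-4, 0, -2).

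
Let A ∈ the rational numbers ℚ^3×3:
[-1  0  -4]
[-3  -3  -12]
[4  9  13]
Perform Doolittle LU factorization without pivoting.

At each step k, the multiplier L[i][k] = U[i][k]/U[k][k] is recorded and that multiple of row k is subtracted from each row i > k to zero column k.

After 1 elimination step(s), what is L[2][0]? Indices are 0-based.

L[2][0] = -4

Step 1: pivot at (0,0) is -1.
  row1 ← row1 − (3)·row0  ⇒  L[1][0]=3, U row1=(0, -3, 0)
  row2 ← row2 − (-4)·row0  ⇒  L[2][0]=-4, U row2=(0, 9, -3)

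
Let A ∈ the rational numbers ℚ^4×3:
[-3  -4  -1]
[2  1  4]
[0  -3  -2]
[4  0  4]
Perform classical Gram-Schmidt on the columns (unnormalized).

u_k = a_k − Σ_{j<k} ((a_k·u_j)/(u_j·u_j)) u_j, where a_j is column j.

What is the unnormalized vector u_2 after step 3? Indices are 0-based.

u_2 = (536/279, 596/279, -172/93, 104/279)

Step 1: u_0 = a_0 = (-3, 2, 0, 4).
Step 2: u_1 = a_1 − (14/29)·u_0 = (-74/29, 1/29, -3, -56/29).
Step 3: u_2 = a_2 − (27/29)·u_0 − (14/279)·u_1 = (536/279, 596/279, -172/93, 104/279).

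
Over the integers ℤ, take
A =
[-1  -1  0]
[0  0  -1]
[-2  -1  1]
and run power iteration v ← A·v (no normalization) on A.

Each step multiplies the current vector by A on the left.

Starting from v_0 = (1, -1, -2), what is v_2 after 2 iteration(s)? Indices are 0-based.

v_0 = (1, -1, -2).
v_1 = A·v_0 = (0, 2, -3).
v_2 = A·v_1 = (-2, 3, -5).

v_2 = (-2, 3, -5)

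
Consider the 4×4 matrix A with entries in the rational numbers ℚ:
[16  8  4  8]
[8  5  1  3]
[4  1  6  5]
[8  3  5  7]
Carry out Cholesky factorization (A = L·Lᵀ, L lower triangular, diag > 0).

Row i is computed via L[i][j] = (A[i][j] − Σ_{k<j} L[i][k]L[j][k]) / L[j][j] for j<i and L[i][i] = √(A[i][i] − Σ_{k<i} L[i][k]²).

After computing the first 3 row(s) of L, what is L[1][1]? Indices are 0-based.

Step 1: L[0][0] = √(16) = 4.
  L[1][0] = (8) / L[0][0] = 2.
Step 2: L[1][1] = √(1) = 1.
  L[2][0] = (4) / L[0][0] = 1.
  L[2][1] = (-1) / L[1][1] = -1.
Step 3: L[2][2] = √(4) = 2.

L[1][1] = 1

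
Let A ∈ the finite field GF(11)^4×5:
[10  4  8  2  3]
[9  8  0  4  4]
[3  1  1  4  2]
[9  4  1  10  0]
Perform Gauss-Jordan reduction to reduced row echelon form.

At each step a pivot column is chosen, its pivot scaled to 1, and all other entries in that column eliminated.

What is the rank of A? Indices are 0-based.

rank = 4

pivot(0,0)=10: scale R0 → (1, 7, 3, 9, 8)
  clear (1,0): R1 −= (9)R0 → (0, 0, 6, 0, 9)
  clear (2,0): R2 −= (3)R0 → (0, 2, 3, 10, 0)
  clear (3,0): R3 −= (9)R0 → (0, 7, 7, 6, 5)
pivot(1,1): swap R1↔R2
pivot(1,1)=2: scale R1 → (0, 1, 7, 5, 0)
  clear (0,1): R0 −= (7)R1 → (1, 0, 9, 7, 8)
  clear (3,1): R3 −= (7)R1 → (0, 0, 2, 4, 5)
pivot(2,2)=6: scale R2 → (0, 0, 1, 0, 7)
  clear (0,2): R0 −= (9)R2 → (1, 0, 0, 7, 0)
  clear (1,2): R1 −= (7)R2 → (0, 1, 0, 5, 6)
  clear (3,2): R3 −= (2)R2 → (0, 0, 0, 4, 2)
pivot(3,3)=4: scale R3 → (0, 0, 0, 1, 6)
  clear (0,3): R0 −= (7)R3 → (1, 0, 0, 0, 2)
  clear (1,3): R1 −= (5)R3 → (0, 1, 0, 0, 9)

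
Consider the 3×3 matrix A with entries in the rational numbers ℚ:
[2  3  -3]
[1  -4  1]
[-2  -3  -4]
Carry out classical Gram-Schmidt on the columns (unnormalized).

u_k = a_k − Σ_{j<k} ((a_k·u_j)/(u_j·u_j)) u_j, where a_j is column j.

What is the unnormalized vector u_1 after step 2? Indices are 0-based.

Step 1: u_0 = a_0 = (2, 1, -2).
Step 2: u_1 = a_1 − (8/9)·u_0 = (11/9, -44/9, -11/9).

u_1 = (11/9, -44/9, -11/9)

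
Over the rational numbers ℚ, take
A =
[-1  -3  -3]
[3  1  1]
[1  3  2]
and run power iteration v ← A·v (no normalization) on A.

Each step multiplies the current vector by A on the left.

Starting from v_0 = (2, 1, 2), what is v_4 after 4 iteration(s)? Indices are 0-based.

v_4 = (404, -172, -384)

v_0 = (2, 1, 2).
v_1 = A·v_0 = (-11, 9, 9).
v_2 = A·v_1 = (-43, -15, 34).
v_3 = A·v_2 = (-14, -110, -20).
v_4 = A·v_3 = (404, -172, -384).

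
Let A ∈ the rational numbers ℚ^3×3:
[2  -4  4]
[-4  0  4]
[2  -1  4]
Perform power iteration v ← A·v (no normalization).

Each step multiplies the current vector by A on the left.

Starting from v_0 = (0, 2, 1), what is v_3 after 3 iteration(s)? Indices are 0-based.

v_3 = (-144, 48, -72)

v_0 = (0, 2, 1).
v_1 = A·v_0 = (-4, 4, 2).
v_2 = A·v_1 = (-16, 24, -4).
v_3 = A·v_2 = (-144, 48, -72).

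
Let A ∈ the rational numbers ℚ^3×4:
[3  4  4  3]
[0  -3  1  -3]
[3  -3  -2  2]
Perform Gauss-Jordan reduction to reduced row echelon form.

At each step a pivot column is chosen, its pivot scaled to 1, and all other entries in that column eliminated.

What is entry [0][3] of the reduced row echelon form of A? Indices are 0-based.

[1] R0 /= 3  ⇒  (1, 4/3, 4/3, 1)
     R2 -= 3·R0  ⇒  (0, -7, -6, -1)
[2] R1 /= -3  ⇒  (0, 1, -1/3, 1)
     R0 -= 4/3·R1  ⇒  (1, 0, 16/9, -1/3)
     R2 -= -7·R1  ⇒  (0, 0, -25/3, 6)
[3] R2 /= -25/3  ⇒  (0, 0, 1, -18/25)
     R0 -= 16/9·R2  ⇒  (1, 0, 0, 71/75)
     R1 -= -1/3·R2  ⇒  (0, 1, 0, 19/25)

M[0][3] = 71/75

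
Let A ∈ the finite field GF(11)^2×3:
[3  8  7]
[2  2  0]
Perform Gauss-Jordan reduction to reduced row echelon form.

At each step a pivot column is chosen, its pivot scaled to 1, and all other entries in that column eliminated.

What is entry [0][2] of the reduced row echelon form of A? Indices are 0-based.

step 1: normalize row 0 (÷3) = (1, 10, 6)
  row 1: subtract 2×row0 = (0, 4, 10)
step 2: normalize row 1 (÷4) = (0, 1, 8)
  row 0: subtract 10×row1 = (1, 0, 3)

M[0][2] = 3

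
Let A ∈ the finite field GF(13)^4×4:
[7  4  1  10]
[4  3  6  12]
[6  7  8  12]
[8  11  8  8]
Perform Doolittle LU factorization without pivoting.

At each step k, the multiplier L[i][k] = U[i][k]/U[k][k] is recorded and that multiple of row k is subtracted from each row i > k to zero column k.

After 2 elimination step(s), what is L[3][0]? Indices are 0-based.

L[3][0] = 3

[col 0] pivot 7
  R1 -= 8*R0 → (0, 10, 11, 10)  (L[1][0] := 8)
  R2 -= 12*R0 → (0, 11, 9, 9)  (L[2][0] := 12)
  R3 -= 3*R0 → (0, 12, 5, 4)  (L[3][0] := 3)
[col 1] pivot 10
  R2 -= 5*R1 → (0, 0, 6, 11)  (L[2][1] := 5)
  R3 -= 9*R1 → (0, 0, 10, 5)  (L[3][1] := 9)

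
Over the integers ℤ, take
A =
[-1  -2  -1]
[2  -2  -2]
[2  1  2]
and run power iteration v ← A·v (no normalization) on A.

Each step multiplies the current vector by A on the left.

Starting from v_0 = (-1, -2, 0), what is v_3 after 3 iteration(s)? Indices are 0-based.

v_0 = (-1, -2, 0).
v_1 = A·v_0 = (5, 2, -4).
v_2 = A·v_1 = (-5, 14, 4).
v_3 = A·v_2 = (-27, -46, 12).

v_3 = (-27, -46, 12)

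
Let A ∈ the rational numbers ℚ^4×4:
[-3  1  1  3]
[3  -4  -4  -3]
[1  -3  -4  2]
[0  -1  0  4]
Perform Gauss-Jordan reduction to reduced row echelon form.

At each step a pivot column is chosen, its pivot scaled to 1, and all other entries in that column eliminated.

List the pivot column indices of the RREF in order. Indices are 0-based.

step 1: normalize row 0 (÷-3) = (1, -1/3, -1/3, -1)
  row 1: subtract 3×row0 = (0, -3, -3, 0)
  row 2: subtract 1×row0 = (0, -8/3, -11/3, 3)
step 2: normalize row 1 (÷-3) = (0, 1, 1, 0)
  row 0: subtract -1/3×row1 = (1, 0, 0, -1)
  row 2: subtract -8/3×row1 = (0, 0, -1, 3)
  row 3: subtract -1×row1 = (0, 0, 1, 4)
step 3: normalize row 2 (÷-1) = (0, 0, 1, -3)
  row 1: subtract 1×row2 = (0, 1, 0, 3)
  row 3: subtract 1×row2 = (0, 0, 0, 7)
step 4: normalize row 3 (÷7) = (0, 0, 0, 1)
  row 0: subtract -1×row3 = (1, 0, 0, 0)
  row 1: subtract 3×row3 = (0, 1, 0, 0)
  row 2: subtract -3×row3 = (0, 0, 1, 0)

pivot columns: 0, 1, 2, 3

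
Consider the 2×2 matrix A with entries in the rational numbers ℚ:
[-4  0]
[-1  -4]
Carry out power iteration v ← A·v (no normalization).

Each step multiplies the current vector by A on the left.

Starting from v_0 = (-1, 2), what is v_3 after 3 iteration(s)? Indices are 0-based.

v_3 = (64, -80)

v_0 = (-1, 2).
v_1 = A·v_0 = (4, -7).
v_2 = A·v_1 = (-16, 24).
v_3 = A·v_2 = (64, -80).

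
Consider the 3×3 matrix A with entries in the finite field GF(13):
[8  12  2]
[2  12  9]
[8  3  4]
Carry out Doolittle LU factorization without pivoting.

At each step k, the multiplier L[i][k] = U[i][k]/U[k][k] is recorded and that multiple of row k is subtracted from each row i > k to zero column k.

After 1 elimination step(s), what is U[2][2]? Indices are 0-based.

Step 1: pivot at (0,0) is 8.
  row1 ← row1 − (10)·row0  ⇒  L[1][0]=10, U row1=(0, 9, 2)
  row2 ← row2 − (1)·row0  ⇒  L[2][0]=1, U row2=(0, 4, 2)

U[2][2] = 2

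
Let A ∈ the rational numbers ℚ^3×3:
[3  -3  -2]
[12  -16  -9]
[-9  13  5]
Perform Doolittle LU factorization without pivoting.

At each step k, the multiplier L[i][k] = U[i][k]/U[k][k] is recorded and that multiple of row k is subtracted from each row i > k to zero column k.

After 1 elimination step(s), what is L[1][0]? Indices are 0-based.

L[1][0] = 4

Step 1: pivot at (0,0) is 3.
  row1 ← row1 − (4)·row0  ⇒  L[1][0]=4, U row1=(0, -4, -1)
  row2 ← row2 − (-3)·row0  ⇒  L[2][0]=-3, U row2=(0, 4, -1)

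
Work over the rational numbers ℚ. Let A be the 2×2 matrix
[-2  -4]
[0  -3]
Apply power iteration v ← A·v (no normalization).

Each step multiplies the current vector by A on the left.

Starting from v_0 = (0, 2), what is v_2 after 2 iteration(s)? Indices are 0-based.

v_2 = (40, 18)

v_0 = (0, 2).
v_1 = A·v_0 = (-8, -6).
v_2 = A·v_1 = (40, 18).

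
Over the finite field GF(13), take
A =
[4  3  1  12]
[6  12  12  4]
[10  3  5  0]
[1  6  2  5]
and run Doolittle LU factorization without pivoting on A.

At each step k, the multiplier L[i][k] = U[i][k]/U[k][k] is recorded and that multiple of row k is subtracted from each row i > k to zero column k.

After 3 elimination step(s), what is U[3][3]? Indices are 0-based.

Step 1: pivot at (0,0) is 4.
  row1 ← row1 − (8)·row0  ⇒  L[1][0]=8, U row1=(0, 1, 4, 12)
  row2 ← row2 − (9)·row0  ⇒  L[2][0]=9, U row2=(0, 2, 9, 9)
  row3 ← row3 − (10)·row0  ⇒  L[3][0]=10, U row3=(0, 2, 5, 2)
Step 2: pivot at (1,1) is 1.
  row2 ← row2 − (2)·row1  ⇒  L[2][1]=2, U row2=(0, 0, 1, 11)
  row3 ← row3 − (2)·row1  ⇒  L[3][1]=2, U row3=(0, 0, 10, 4)
Step 3: pivot at (2,2) is 1.
  row3 ← row3 − (10)·row2  ⇒  L[3][2]=10, U row3=(0, 0, 0, 11)

U[3][3] = 11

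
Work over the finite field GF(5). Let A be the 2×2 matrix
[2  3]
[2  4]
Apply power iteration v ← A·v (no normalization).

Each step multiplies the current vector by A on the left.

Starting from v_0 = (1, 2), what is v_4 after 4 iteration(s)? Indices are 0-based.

v_0 = (1, 2).
v_1 = A·v_0 = (3, 0).
v_2 = A·v_1 = (1, 1).
v_3 = A·v_2 = (0, 1).
v_4 = A·v_3 = (3, 4).

v_4 = (3, 4)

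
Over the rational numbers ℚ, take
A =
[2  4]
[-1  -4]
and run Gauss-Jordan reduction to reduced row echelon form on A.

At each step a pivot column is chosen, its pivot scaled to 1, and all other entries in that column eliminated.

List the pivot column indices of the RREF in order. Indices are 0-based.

pivot(0,0)=2: scale R0 → (1, 2)
  clear (1,0): R1 −= (-1)R0 → (0, -2)
pivot(1,1)=-2: scale R1 → (0, 1)
  clear (0,1): R0 −= (2)R1 → (1, 0)

pivot columns: 0, 1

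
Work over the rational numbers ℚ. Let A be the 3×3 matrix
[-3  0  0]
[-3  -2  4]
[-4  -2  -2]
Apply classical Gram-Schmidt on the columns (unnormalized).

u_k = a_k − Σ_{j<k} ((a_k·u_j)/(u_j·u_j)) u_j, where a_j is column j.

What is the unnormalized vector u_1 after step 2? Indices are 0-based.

u_1 = (21/17, -13/17, -6/17)

Step 1: u_0 = a_0 = (-3, -3, -4).
Step 2: u_1 = a_1 − (7/17)·u_0 = (21/17, -13/17, -6/17).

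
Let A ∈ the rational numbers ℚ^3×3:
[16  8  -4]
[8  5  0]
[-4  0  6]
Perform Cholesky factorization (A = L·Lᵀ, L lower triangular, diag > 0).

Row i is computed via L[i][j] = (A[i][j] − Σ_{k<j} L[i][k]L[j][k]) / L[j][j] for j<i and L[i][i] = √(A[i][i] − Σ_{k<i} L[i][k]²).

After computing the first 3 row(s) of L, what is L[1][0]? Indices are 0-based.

L[1][0] = 2

Step 1: L[0][0] = √(16) = 4.
  L[1][0] = (8) / L[0][0] = 2.
Step 2: L[1][1] = √(1) = 1.
  L[2][0] = (-4) / L[0][0] = -1.
  L[2][1] = (2) / L[1][1] = 2.
Step 3: L[2][2] = √(1) = 1.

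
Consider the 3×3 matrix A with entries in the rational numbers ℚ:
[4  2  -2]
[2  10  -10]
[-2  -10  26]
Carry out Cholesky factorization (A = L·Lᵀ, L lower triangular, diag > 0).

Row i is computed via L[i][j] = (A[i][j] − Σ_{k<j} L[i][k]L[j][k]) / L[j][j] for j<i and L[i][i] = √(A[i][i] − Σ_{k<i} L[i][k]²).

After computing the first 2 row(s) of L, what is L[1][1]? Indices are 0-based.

Step 1: L[0][0] = √(4) = 2.
  L[1][0] = (2) / L[0][0] = 1.
Step 2: L[1][1] = √(9) = 3.

L[1][1] = 3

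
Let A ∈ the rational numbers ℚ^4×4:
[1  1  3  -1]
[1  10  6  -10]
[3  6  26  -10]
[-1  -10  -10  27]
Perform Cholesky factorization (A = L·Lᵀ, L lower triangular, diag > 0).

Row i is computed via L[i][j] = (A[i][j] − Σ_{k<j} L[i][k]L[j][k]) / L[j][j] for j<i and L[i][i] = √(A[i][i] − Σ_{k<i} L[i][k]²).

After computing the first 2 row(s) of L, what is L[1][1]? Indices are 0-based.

Step 1: L[0][0] = √(1) = 1.
  L[1][0] = (1) / L[0][0] = 1.
Step 2: L[1][1] = √(9) = 3.

L[1][1] = 3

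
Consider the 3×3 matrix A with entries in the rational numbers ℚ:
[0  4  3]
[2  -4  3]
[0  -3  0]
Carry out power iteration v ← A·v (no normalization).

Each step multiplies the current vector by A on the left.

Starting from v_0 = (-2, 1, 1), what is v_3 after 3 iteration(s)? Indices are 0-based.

v_3 = (145, -113, -75)

v_0 = (-2, 1, 1).
v_1 = A·v_0 = (7, -5, -3).
v_2 = A·v_1 = (-29, 25, 15).
v_3 = A·v_2 = (145, -113, -75).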